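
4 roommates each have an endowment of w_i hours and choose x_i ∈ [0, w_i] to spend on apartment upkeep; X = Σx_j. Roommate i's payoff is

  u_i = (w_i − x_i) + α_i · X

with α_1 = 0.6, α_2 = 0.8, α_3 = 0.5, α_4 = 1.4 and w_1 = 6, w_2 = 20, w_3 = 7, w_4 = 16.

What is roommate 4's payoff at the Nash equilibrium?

22.4

∂u_i/∂x_i = α_i − 1, so roommate i contributes w_i if α_i > 1, else 0.
α_i > 1 for i ∈ {4}; NE contributions (0, 0, 0, 16), X = 16.
u_4 = (16 − 16) + 1.4·16 = 22.4.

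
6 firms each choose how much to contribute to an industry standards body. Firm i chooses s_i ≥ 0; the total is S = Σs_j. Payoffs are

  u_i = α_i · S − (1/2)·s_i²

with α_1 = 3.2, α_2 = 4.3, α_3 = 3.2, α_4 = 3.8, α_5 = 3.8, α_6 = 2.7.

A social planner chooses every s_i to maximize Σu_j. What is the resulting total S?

126

Planner FOC: ∂(Σu_j)/∂s_i = (Σα_j) − s_i = 0, so s_i^SO = Σα_j = 21 for every i; S^SO = 126.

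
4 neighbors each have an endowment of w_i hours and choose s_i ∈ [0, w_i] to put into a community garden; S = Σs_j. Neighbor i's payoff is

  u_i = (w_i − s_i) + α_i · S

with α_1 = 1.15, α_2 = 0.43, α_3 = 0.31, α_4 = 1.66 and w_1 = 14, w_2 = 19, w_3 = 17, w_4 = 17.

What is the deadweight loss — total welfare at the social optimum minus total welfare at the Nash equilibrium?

91.8

∂u_i/∂s_i = α_i − 1, so neighbor i contributes w_i if α_i > 1, else 0.
α_i > 1 for i ∈ {1, 4}; NE contributions (14, 0, 0, 17), S = 31.
W^NE = Σw_i − S^NE + (Σα_i)·S^NE = 67 + 2.55·31 = 146.05.
Planner: ∂(Σu_j)/∂s_i = Σα_j − 1 = 2.55 > 0, so everyone contributes w_i; S^SO = 67, W^SO = 67 + 2.55·67 = 237.85.
Deadweight loss = 91.8.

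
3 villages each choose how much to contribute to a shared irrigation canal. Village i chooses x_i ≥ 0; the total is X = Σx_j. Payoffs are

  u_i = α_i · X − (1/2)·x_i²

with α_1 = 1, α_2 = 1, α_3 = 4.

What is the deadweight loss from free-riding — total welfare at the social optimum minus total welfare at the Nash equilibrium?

Village i's FOC: ∂u_i/∂x_i = α_i − x_i = 0, so x_i* = α_i.
NE contributions = (1, 1, 4); X = 6.
W^NE = (Σα)·X − ½Σα_i² = 6² − ½·18 = 27.
Planner sets x_i = Σα_j = 6 for every i, so X^SO = 3·6 = 18.
W^SO = (Σα)·X^SO − ½·3·(Σα)² = (3/2)·6² = 54.
Deadweight loss = W^SO − W^NE = 27.

27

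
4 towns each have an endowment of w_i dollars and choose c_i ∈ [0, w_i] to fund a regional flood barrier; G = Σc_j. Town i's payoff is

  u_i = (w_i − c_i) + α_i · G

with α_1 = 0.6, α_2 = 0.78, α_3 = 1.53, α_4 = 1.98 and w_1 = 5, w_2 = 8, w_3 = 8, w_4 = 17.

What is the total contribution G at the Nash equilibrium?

25

∂u_i/∂c_i = α_i − 1, so town i contributes w_i if α_i > 1, else 0.
α_i > 1 for i ∈ {3, 4}; NE contributions (0, 0, 8, 17), G = 25.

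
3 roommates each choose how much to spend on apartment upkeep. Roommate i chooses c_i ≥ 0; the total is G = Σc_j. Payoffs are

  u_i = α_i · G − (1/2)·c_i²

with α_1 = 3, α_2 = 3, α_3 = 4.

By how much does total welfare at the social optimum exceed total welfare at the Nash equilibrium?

67

Roommate i's FOC: ∂u_i/∂c_i = α_i − c_i = 0, so c_i* = α_i.
NE contributions = (3, 3, 4); G = 10.
W^NE = (Σα)·G − ½Σα_i² = 10² − ½·34 = 83.
Planner sets c_i = Σα_j = 10 for every i, so G^SO = 3·10 = 30.
W^SO = (Σα)·G^SO − ½·3·(Σα)² = (3/2)·10² = 150.
Deadweight loss = W^SO − W^NE = 67.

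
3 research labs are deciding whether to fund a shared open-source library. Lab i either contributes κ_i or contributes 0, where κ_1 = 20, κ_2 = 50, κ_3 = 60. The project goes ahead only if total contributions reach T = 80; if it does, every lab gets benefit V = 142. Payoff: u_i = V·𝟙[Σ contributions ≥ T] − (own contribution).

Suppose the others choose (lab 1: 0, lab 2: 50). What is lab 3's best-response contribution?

Others' total = 50. Contributing 60 brings total to 110 ≥ 80: gain V − κ_3 = 82.
Best response: 60.

60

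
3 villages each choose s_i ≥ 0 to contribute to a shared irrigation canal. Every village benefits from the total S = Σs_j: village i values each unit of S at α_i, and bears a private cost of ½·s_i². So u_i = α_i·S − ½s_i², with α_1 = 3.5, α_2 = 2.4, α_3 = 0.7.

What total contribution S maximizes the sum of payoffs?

Planner FOC: ∂(Σu_j)/∂s_i = (Σα_j) − s_i = 0, so s_i^SO = Σα_j = 6.6 for every i; S^SO = 19.8.

19.8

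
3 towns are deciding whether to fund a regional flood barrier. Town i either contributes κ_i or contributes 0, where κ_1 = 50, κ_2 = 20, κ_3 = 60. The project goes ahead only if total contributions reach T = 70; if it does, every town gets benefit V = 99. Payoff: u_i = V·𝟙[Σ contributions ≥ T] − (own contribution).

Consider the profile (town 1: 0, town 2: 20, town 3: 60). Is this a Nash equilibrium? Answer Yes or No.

Yes

Total = 80 ≥ 70: provided.
Town 1 (pledges 0, payoff 99): pledging 50 → total 130, payoff 49. No gain.
Town 2 (pledges 20, payoff 79): dropping to 0 → total 60, payoff 0. No gain.
Town 3 (pledges 60, payoff 39): dropping to 0 → total 20, payoff 0. No gain.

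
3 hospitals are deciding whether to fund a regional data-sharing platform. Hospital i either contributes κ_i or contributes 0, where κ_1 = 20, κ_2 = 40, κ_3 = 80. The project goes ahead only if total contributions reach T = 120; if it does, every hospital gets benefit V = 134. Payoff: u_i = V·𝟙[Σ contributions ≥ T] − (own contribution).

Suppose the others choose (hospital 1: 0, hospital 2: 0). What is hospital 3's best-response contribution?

Others' total = 0. Even contributing 80 gives 80 < 120: no benefit either way.
Best response: 0.

0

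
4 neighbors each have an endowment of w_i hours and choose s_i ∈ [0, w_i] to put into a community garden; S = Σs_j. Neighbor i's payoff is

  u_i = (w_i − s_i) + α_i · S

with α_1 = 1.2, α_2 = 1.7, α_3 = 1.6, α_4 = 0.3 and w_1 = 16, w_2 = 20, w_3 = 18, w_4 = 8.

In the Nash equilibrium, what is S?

54

∂u_i/∂s_i = α_i − 1, so neighbor i contributes w_i if α_i > 1, else 0.
α_i > 1 for i ∈ {1, 2, 3}; NE contributions (16, 20, 18, 0), S = 54.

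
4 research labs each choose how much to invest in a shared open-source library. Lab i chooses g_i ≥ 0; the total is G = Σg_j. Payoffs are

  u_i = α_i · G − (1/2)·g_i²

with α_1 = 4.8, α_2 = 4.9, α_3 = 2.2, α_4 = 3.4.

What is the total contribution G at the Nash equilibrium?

Lab i's FOC: ∂u_i/∂g_i = α_i − g_i = 0, so g_i* = α_i.
NE contributions = (4.8, 4.9, 2.2, 3.4); G = 15.3.

15.3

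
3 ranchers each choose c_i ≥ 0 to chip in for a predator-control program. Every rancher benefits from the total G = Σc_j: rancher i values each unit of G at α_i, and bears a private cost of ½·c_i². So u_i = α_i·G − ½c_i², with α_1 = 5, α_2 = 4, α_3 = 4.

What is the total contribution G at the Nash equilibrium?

13

Rancher i's FOC: ∂u_i/∂c_i = α_i − c_i = 0, so c_i* = α_i.
NE contributions = (5, 4, 4); G = 13.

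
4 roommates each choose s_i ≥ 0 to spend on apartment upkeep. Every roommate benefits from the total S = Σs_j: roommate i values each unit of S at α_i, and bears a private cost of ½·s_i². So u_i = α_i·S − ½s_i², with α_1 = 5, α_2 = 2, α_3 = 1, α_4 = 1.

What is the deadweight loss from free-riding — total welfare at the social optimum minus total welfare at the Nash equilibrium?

96.5

Roommate i's FOC: ∂u_i/∂s_i = α_i − s_i = 0, so s_i* = α_i.
NE contributions = (5, 2, 1, 1); S = 9.
W^NE = (Σα)·S − ½Σα_i² = 9² − ½·31 = 65.5.
Planner sets s_i = Σα_j = 9 for every i, so S^SO = 4·9 = 36.
W^SO = (Σα)·S^SO − ½·4·(Σα)² = (4/2)·9² = 162.
Deadweight loss = W^SO − W^NE = 96.5.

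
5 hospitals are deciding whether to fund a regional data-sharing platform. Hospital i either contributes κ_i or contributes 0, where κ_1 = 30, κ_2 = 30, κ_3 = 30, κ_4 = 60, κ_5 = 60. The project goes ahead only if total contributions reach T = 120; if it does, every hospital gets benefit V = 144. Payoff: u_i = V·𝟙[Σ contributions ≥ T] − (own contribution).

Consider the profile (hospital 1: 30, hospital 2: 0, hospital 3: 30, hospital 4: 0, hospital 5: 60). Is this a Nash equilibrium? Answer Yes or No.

Yes

Total = 120 ≥ 120: provided.
Hospital 1 (pledges 30, payoff 114): dropping to 0 → total 90, payoff 0. No gain.
Hospital 2 (pledges 0, payoff 144): pledging 30 → total 150, payoff 114. No gain.
Hospital 3 (pledges 30, payoff 114): dropping to 0 → total 90, payoff 0. No gain.
Hospital 4 (pledges 0, payoff 144): pledging 60 → total 180, payoff 84. No gain.
Hospital 5 (pledges 60, payoff 84): dropping to 0 → total 60, payoff 0. No gain.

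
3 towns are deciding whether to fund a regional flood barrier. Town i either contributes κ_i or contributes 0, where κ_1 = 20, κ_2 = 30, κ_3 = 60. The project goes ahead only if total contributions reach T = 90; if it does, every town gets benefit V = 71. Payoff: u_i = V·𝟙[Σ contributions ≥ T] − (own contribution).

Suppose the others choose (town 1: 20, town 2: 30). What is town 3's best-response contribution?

60

Others' total = 50. Contributing 60 brings total to 110 ≥ 90: gain V − κ_3 = 11.
Best response: 60.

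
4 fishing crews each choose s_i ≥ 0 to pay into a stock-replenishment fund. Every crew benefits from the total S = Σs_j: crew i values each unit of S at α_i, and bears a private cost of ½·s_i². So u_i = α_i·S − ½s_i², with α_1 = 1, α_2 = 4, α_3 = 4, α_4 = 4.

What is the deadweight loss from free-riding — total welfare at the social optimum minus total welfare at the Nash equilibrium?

193.5

Crew i's FOC: ∂u_i/∂s_i = α_i − s_i = 0, so s_i* = α_i.
NE contributions = (1, 4, 4, 4); S = 13.
W^NE = (Σα)·S − ½Σα_i² = 13² − ½·49 = 144.5.
Planner sets s_i = Σα_j = 13 for every i, so S^SO = 4·13 = 52.
W^SO = (Σα)·S^SO − ½·4·(Σα)² = (4/2)·13² = 338.
Deadweight loss = W^SO − W^NE = 193.5.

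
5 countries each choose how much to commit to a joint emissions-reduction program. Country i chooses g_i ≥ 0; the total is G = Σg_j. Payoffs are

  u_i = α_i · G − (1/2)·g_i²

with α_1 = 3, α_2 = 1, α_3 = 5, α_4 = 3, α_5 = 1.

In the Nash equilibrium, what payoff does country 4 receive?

Country i's FOC: ∂u_i/∂g_i = α_i − g_i = 0, so g_i* = α_i.
NE contributions = (3, 1, 5, 3, 1); G = 13.
u_4 = α_4·G − ½·(g_4)² = 3·13 − ½·3² = 34.5.

34.5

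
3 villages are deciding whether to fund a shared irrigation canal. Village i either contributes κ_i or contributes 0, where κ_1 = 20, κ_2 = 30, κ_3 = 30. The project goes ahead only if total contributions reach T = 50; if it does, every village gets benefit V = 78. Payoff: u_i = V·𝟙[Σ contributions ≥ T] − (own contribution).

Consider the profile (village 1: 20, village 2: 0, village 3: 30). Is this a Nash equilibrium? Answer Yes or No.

Yes

Total = 50 ≥ 50: provided.
Village 1 (pledges 20, payoff 58): dropping to 0 → total 30, payoff 0. No gain.
Village 2 (pledges 0, payoff 78): pledging 30 → total 80, payoff 48. No gain.
Village 3 (pledges 30, payoff 48): dropping to 0 → total 20, payoff 0. No gain.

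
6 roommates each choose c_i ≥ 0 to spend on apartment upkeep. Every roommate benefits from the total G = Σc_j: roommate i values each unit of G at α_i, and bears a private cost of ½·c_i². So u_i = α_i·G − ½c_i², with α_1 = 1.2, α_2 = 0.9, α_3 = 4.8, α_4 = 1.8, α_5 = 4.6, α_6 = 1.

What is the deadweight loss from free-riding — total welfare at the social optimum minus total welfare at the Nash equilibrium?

Roommate i's FOC: ∂u_i/∂c_i = α_i − c_i = 0, so c_i* = α_i.
NE contributions = (1.2, 0.9, 4.8, 1.8, 4.6, 1); G = 14.3.
W^NE = (Σα)·G − ½Σα_i² = 14.3² − ½·50.69 = 179.145.
Planner sets c_i = Σα_j = 14.3 for every i, so G^SO = 6·14.3 = 85.8.
W^SO = (Σα)·G^SO − ½·6·(Σα)² = (6/2)·14.3² = 613.47.
Deadweight loss = W^SO − W^NE = 434.325.

434.325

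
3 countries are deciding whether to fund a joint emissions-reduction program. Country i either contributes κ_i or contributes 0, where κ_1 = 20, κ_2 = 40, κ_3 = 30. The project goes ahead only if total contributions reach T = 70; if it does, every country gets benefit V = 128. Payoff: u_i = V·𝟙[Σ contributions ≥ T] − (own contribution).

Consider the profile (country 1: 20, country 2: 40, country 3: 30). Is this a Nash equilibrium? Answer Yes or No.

No

Total = 90 ≥ 70: provided.
Country 1 (pledges 20, payoff 108): dropping to 0 → total 70, payoff 128. Profitable deviation.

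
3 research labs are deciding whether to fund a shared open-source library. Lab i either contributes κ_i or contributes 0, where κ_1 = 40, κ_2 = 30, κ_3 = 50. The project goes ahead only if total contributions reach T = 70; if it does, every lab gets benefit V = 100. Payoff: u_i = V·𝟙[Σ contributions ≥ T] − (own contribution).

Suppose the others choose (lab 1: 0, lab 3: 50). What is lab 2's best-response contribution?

30

Others' total = 50. Contributing 30 brings total to 80 ≥ 70: gain V − κ_2 = 70.
Best response: 30.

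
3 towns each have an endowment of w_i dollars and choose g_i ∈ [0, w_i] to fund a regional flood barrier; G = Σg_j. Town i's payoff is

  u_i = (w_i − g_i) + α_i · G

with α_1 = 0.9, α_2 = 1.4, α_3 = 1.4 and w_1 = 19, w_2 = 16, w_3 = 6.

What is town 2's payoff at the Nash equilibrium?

30.8

∂u_i/∂g_i = α_i − 1, so town i contributes w_i if α_i > 1, else 0.
α_i > 1 for i ∈ {2, 3}; NE contributions (0, 16, 6), G = 22.
u_2 = (16 − 16) + 1.4·22 = 30.8.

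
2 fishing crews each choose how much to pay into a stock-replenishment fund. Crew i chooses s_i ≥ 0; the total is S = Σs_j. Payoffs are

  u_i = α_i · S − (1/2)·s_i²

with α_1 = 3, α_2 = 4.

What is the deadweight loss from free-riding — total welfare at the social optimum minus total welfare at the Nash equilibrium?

12.5

Crew i's FOC: ∂u_i/∂s_i = α_i − s_i = 0, so s_i* = α_i.
NE contributions = (3, 4); S = 7.
W^NE = (Σα)·S − ½Σα_i² = 7² − ½·25 = 36.5.
Planner sets s_i = Σα_j = 7 for every i, so S^SO = 2·7 = 14.
W^SO = (Σα)·S^SO − ½·2·(Σα)² = (2/2)·7² = 49.
Deadweight loss = W^SO − W^NE = 12.5.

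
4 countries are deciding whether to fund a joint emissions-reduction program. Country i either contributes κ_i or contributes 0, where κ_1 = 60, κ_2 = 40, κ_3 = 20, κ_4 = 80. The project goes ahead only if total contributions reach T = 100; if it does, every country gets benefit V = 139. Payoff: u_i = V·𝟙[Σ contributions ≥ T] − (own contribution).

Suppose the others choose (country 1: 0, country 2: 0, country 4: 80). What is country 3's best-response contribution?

20

Others' total = 80. Contributing 20 brings total to 100 ≥ 100: gain V − κ_3 = 119.
Best response: 20.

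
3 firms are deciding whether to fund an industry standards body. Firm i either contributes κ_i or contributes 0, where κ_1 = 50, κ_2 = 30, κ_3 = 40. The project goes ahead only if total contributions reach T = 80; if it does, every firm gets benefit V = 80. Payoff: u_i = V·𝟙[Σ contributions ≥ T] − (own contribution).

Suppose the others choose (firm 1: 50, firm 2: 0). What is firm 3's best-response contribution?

40

Others' total = 50. Contributing 40 brings total to 90 ≥ 80: gain V − κ_3 = 40.
Best response: 40.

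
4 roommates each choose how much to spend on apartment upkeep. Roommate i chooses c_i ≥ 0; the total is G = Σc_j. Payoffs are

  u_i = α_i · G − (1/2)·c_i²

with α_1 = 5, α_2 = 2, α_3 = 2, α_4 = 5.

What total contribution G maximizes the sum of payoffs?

56

Planner FOC: ∂(Σu_j)/∂c_i = (Σα_j) − c_i = 0, so c_i^SO = Σα_j = 14 for every i; G^SO = 56.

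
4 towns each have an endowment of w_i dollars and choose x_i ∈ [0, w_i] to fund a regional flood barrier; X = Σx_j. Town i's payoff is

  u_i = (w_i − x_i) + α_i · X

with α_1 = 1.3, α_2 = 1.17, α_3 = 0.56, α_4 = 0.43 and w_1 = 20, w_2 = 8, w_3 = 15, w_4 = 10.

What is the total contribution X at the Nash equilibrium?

∂u_i/∂x_i = α_i − 1, so town i contributes w_i if α_i > 1, else 0.
α_i > 1 for i ∈ {1, 2}; NE contributions (20, 8, 0, 0), X = 28.

28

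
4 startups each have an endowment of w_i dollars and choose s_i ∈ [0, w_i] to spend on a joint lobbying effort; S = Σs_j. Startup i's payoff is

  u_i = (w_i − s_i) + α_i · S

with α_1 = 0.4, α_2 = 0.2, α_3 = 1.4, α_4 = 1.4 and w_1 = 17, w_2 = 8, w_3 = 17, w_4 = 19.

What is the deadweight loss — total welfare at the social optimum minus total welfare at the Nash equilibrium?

60

∂u_i/∂s_i = α_i − 1, so startup i contributes w_i if α_i > 1, else 0.
α_i > 1 for i ∈ {3, 4}; NE contributions (0, 0, 17, 19), S = 36.
W^NE = Σw_i − S^NE + (Σα_i)·S^NE = 61 + 2.4·36 = 147.4.
Planner: ∂(Σu_j)/∂s_i = Σα_j − 1 = 2.4 > 0, so everyone contributes w_i; S^SO = 61, W^SO = 61 + 2.4·61 = 207.4.
Deadweight loss = 60.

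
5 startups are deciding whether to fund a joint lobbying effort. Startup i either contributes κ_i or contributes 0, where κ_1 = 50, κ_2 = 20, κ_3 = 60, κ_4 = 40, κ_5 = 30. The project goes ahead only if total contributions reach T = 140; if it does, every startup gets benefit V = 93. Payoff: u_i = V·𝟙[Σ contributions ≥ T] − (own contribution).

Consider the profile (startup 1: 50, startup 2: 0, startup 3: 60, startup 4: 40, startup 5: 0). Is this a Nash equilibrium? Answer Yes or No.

Total = 150 ≥ 140: provided.
Startup 1 (pledges 50, payoff 43): dropping to 0 → total 100, payoff 0. No gain.
Startup 2 (pledges 0, payoff 93): pledging 20 → total 170, payoff 73. No gain.
Startup 3 (pledges 60, payoff 33): dropping to 0 → total 90, payoff 0. No gain.
Startup 4 (pledges 40, payoff 53): dropping to 0 → total 110, payoff 0. No gain.
Startup 5 (pledges 0, payoff 93): pledging 30 → total 180, payoff 63. No gain.

Yes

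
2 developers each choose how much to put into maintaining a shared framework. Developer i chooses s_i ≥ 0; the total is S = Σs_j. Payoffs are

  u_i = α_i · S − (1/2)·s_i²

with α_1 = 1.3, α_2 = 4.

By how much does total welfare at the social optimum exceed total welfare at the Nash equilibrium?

8.845

Developer i's FOC: ∂u_i/∂s_i = α_i − s_i = 0, so s_i* = α_i.
NE contributions = (1.3, 4); S = 5.3.
W^NE = (Σα)·S − ½Σα_i² = 5.3² − ½·17.69 = 19.245.
Planner sets s_i = Σα_j = 5.3 for every i, so S^SO = 2·5.3 = 10.6.
W^SO = (Σα)·S^SO − ½·2·(Σα)² = (2/2)·5.3² = 28.09.
Deadweight loss = W^SO − W^NE = 8.845.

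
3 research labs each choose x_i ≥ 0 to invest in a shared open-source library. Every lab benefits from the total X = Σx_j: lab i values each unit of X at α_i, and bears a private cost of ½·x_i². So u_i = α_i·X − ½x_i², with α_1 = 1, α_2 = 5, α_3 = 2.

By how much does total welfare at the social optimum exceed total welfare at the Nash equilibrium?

Lab i's FOC: ∂u_i/∂x_i = α_i − x_i = 0, so x_i* = α_i.
NE contributions = (1, 5, 2); X = 8.
W^NE = (Σα)·X − ½Σα_i² = 8² − ½·30 = 49.
Planner sets x_i = Σα_j = 8 for every i, so X^SO = 3·8 = 24.
W^SO = (Σα)·X^SO − ½·3·(Σα)² = (3/2)·8² = 96.
Deadweight loss = W^SO − W^NE = 47.

47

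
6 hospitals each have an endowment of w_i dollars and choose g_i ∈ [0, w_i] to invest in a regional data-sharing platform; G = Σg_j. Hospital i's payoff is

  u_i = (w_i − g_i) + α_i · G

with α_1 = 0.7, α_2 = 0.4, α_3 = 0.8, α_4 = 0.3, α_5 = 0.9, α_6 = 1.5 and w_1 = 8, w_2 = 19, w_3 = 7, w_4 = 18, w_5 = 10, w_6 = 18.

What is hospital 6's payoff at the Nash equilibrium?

27

∂u_i/∂g_i = α_i − 1, so hospital i contributes w_i if α_i > 1, else 0.
α_i > 1 for i ∈ {6}; NE contributions (0, 0, 0, 0, 0, 18), G = 18.
u_6 = (18 − 18) + 1.5·18 = 27.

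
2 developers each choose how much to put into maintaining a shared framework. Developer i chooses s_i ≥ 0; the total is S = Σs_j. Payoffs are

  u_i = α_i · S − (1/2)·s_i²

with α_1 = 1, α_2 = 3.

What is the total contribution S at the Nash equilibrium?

Developer i's FOC: ∂u_i/∂s_i = α_i − s_i = 0, so s_i* = α_i.
NE contributions = (1, 3); S = 4.

4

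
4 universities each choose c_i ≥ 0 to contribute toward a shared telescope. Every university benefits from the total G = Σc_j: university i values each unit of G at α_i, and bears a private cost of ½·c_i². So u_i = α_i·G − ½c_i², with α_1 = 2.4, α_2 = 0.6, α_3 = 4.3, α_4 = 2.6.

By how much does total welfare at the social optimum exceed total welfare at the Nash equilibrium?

113.695

University i's FOC: ∂u_i/∂c_i = α_i − c_i = 0, so c_i* = α_i.
NE contributions = (2.4, 0.6, 4.3, 2.6); G = 9.9.
W^NE = (Σα)·G − ½Σα_i² = 9.9² − ½·31.37 = 82.325.
Planner sets c_i = Σα_j = 9.9 for every i, so G^SO = 4·9.9 = 39.6.
W^SO = (Σα)·G^SO − ½·4·(Σα)² = (4/2)·9.9² = 196.02.
Deadweight loss = W^SO − W^NE = 113.695.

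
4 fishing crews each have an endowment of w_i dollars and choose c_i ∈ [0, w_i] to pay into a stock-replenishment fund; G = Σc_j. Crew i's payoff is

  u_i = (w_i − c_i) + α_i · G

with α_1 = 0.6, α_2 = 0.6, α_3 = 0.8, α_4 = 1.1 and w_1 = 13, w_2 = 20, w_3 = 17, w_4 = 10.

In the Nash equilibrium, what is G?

10

∂u_i/∂c_i = α_i − 1, so crew i contributes w_i if α_i > 1, else 0.
α_i > 1 for i ∈ {4}; NE contributions (0, 0, 0, 10), G = 10.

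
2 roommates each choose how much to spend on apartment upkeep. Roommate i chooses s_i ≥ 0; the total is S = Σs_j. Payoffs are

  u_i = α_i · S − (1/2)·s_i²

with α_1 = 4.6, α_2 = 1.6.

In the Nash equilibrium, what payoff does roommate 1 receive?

17.94

Roommate i's FOC: ∂u_i/∂s_i = α_i − s_i = 0, so s_i* = α_i.
NE contributions = (4.6, 1.6); S = 6.2.
u_1 = α_1·S − ½·(s_1)² = 4.6·6.2 − ½·4.6² = 17.94.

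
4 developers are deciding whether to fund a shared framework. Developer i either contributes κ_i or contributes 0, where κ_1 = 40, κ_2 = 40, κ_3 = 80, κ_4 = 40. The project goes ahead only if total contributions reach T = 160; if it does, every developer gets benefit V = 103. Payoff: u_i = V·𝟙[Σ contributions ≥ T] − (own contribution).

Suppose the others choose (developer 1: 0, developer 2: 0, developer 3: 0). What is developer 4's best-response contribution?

Others' total = 0. Even contributing 40 gives 40 < 160: no benefit either way.
Best response: 0.

0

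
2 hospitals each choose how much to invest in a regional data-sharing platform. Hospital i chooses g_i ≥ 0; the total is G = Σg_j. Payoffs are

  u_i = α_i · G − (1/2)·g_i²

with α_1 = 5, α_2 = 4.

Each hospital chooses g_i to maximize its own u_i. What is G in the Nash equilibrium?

Hospital i's FOC: ∂u_i/∂g_i = α_i − g_i = 0, so g_i* = α_i.
NE contributions = (5, 4); G = 9.

9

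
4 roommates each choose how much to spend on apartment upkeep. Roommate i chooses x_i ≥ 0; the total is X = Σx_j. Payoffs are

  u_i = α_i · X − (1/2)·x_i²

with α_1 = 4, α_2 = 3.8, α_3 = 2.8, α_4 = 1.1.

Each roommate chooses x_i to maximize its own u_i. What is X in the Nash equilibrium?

11.7

Roommate i's FOC: ∂u_i/∂x_i = α_i − x_i = 0, so x_i* = α_i.
NE contributions = (4, 3.8, 2.8, 1.1); X = 11.7.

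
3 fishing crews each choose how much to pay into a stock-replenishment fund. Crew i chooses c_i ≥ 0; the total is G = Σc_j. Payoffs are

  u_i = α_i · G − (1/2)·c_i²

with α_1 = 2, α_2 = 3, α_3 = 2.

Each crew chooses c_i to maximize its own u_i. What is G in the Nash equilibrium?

7

Crew i's FOC: ∂u_i/∂c_i = α_i − c_i = 0, so c_i* = α_i.
NE contributions = (2, 3, 2); G = 7.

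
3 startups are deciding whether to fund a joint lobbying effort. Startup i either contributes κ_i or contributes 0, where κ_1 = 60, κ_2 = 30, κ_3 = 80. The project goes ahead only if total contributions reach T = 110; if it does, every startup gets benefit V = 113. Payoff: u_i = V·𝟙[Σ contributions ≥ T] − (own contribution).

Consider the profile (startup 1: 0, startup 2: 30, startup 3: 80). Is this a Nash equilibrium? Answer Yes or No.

Total = 110 ≥ 110: provided.
Startup 1 (pledges 0, payoff 113): pledging 60 → total 170, payoff 53. No gain.
Startup 2 (pledges 30, payoff 83): dropping to 0 → total 80, payoff 0. No gain.
Startup 3 (pledges 80, payoff 33): dropping to 0 → total 30, payoff 0. No gain.

Yes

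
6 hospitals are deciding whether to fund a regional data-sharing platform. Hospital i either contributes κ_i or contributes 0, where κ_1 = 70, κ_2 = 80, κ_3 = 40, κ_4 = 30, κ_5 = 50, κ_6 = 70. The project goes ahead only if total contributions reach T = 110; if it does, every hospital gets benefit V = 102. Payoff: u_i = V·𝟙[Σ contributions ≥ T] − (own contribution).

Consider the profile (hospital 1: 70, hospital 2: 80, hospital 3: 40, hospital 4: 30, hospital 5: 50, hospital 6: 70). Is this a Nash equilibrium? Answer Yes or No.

Total = 340 ≥ 110: provided.
Hospital 1 (pledges 70, payoff 32): dropping to 0 → total 270, payoff 102. Profitable deviation.

No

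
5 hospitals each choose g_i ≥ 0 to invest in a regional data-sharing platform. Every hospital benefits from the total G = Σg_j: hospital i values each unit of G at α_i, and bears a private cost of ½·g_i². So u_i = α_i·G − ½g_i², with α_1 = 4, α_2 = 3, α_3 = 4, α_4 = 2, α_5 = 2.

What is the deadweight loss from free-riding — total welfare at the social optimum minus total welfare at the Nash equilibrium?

Hospital i's FOC: ∂u_i/∂g_i = α_i − g_i = 0, so g_i* = α_i.
NE contributions = (4, 3, 4, 2, 2); G = 15.
W^NE = (Σα)·G − ½Σα_i² = 15² − ½·49 = 200.5.
Planner sets g_i = Σα_j = 15 for every i, so G^SO = 5·15 = 75.
W^SO = (Σα)·G^SO − ½·5·(Σα)² = (5/2)·15² = 562.5.
Deadweight loss = W^SO − W^NE = 362.

362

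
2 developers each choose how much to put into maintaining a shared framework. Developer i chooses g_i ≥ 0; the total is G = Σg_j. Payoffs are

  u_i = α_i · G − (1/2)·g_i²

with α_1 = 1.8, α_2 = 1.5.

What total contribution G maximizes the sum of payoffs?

Planner FOC: ∂(Σu_j)/∂g_i = (Σα_j) − g_i = 0, so g_i^SO = Σα_j = 3.3 for every i; G^SO = 6.6.

6.6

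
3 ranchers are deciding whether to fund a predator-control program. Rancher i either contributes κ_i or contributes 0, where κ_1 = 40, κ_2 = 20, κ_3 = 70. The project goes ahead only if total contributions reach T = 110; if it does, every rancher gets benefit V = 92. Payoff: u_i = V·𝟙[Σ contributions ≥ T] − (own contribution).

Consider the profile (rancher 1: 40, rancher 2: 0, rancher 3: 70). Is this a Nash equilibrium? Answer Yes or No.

Yes

Total = 110 ≥ 110: provided.
Rancher 1 (pledges 40, payoff 52): dropping to 0 → total 70, payoff 0. No gain.
Rancher 2 (pledges 0, payoff 92): pledging 20 → total 130, payoff 72. No gain.
Rancher 3 (pledges 70, payoff 22): dropping to 0 → total 40, payoff 0. No gain.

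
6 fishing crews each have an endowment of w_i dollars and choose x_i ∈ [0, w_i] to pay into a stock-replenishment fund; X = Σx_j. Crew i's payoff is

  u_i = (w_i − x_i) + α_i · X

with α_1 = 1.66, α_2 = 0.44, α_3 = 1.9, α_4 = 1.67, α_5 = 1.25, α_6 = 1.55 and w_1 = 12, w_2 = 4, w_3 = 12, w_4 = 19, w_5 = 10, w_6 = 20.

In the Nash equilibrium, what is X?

∂u_i/∂x_i = α_i − 1, so crew i contributes w_i if α_i > 1, else 0.
α_i > 1 for i ∈ {1, 3, 4, 5, 6}; NE contributions (12, 0, 12, 19, 10, 20), X = 73.

73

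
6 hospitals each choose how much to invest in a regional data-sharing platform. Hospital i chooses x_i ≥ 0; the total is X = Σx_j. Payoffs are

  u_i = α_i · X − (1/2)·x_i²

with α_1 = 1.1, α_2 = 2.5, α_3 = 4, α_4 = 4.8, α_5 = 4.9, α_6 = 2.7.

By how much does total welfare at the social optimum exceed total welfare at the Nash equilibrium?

838.9

Hospital i's FOC: ∂u_i/∂x_i = α_i − x_i = 0, so x_i* = α_i.
NE contributions = (1.1, 2.5, 4, 4.8, 4.9, 2.7); X = 20.
W^NE = (Σα)·X − ½Σα_i² = 20² − ½·77.8 = 361.1.
Planner sets x_i = Σα_j = 20 for every i, so X^SO = 6·20 = 120.
W^SO = (Σα)·X^SO − ½·6·(Σα)² = (6/2)·20² = 1200.
Deadweight loss = W^SO − W^NE = 838.9.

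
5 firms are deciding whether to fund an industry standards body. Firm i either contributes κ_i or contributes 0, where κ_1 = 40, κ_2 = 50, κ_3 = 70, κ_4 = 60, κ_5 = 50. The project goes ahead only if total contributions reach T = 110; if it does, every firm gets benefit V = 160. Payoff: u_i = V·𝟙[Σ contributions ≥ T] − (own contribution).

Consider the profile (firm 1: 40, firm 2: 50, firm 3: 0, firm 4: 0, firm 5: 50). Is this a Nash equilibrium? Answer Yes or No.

Yes

Total = 140 ≥ 110: provided.
Firm 1 (pledges 40, payoff 120): dropping to 0 → total 100, payoff 0. No gain.
Firm 2 (pledges 50, payoff 110): dropping to 0 → total 90, payoff 0. No gain.
Firm 3 (pledges 0, payoff 160): pledging 70 → total 210, payoff 90. No gain.
Firm 4 (pledges 0, payoff 160): pledging 60 → total 200, payoff 100. No gain.
Firm 5 (pledges 50, payoff 110): dropping to 0 → total 90, payoff 0. No gain.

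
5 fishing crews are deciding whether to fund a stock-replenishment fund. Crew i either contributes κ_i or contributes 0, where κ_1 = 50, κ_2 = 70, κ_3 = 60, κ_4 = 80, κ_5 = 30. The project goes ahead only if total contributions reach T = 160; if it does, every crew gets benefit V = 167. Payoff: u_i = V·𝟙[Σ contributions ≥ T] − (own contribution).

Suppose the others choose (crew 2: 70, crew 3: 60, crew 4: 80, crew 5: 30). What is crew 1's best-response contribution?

Others' total = 240 ≥ 160; contributing adds cost 50 for no extra benefit.
Best response: 0.

0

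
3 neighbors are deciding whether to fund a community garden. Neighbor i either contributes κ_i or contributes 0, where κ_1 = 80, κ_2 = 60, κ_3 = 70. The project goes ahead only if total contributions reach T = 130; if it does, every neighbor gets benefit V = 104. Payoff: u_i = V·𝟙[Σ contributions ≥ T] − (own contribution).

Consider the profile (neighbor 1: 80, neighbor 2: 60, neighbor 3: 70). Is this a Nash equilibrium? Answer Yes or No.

Total = 210 ≥ 130: provided.
Neighbor 1 (pledges 80, payoff 24): dropping to 0 → total 130, payoff 104. Profitable deviation.

No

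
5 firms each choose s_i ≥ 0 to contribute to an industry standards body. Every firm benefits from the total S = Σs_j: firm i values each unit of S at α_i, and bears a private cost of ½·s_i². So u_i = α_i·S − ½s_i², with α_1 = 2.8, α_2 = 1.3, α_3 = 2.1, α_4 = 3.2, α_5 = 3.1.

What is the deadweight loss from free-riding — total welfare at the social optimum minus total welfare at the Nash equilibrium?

Firm i's FOC: ∂u_i/∂s_i = α_i − s_i = 0, so s_i* = α_i.
NE contributions = (2.8, 1.3, 2.1, 3.2, 3.1); S = 12.5.
W^NE = (Σα)·S − ½Σα_i² = 12.5² − ½·33.79 = 139.355.
Planner sets s_i = Σα_j = 12.5 for every i, so S^SO = 5·12.5 = 62.5.
W^SO = (Σα)·S^SO − ½·5·(Σα)² = (5/2)·12.5² = 390.625.
Deadweight loss = W^SO − W^NE = 251.27.

251.27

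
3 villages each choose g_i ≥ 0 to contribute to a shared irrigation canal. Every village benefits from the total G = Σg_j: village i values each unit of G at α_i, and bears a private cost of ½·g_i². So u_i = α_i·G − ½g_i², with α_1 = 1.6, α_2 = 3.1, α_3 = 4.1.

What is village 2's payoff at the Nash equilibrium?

Village i's FOC: ∂u_i/∂g_i = α_i − g_i = 0, so g_i* = α_i.
NE contributions = (1.6, 3.1, 4.1); G = 8.8.
u_2 = α_2·G − ½·(g_2)² = 3.1·8.8 − ½·3.1² = 22.475.

22.475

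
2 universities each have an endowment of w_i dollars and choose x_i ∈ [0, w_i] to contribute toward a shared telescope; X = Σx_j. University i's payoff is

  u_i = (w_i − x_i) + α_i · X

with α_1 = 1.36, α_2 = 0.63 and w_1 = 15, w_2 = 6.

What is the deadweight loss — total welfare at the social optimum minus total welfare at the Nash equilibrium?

5.94

∂u_i/∂x_i = α_i − 1, so university i contributes w_i if α_i > 1, else 0.
α_i > 1 for i ∈ {1}; NE contributions (15, 0), X = 15.
W^NE = Σw_i − X^NE + (Σα_i)·X^NE = 21 + 0.99·15 = 35.85.
Planner: ∂(Σu_j)/∂x_i = Σα_j − 1 = 0.99 > 0, so everyone contributes w_i; X^SO = 21, W^SO = 21 + 0.99·21 = 41.79.
Deadweight loss = 5.94.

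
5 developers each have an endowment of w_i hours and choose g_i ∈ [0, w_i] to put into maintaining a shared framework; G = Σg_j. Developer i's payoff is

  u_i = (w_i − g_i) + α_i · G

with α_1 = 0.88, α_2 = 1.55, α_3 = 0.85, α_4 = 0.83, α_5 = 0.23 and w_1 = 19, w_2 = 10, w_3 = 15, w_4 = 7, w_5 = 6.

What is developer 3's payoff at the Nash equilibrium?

∂u_i/∂g_i = α_i − 1, so developer i contributes w_i if α_i > 1, else 0.
α_i > 1 for i ∈ {2}; NE contributions (0, 10, 0, 0, 0), G = 10.
u_3 = (15 − 0) + 0.85·10 = 23.5.

23.5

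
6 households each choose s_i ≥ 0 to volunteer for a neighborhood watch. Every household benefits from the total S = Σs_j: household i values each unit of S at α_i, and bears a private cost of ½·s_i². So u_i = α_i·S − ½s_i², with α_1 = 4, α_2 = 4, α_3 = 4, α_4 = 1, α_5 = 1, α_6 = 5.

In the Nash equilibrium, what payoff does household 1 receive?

Household i's FOC: ∂u_i/∂s_i = α_i − s_i = 0, so s_i* = α_i.
NE contributions = (4, 4, 4, 1, 1, 5); S = 19.
u_1 = α_1·S − ½·(s_1)² = 4·19 − ½·4² = 68.

68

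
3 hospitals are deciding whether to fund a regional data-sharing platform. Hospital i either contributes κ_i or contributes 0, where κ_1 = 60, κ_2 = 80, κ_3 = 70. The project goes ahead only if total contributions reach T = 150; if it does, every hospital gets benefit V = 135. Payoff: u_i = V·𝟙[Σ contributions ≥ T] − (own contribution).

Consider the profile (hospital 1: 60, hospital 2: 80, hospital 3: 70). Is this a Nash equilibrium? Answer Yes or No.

No

Total = 210 ≥ 150: provided.
Hospital 1 (pledges 60, payoff 75): dropping to 0 → total 150, payoff 135. Profitable deviation.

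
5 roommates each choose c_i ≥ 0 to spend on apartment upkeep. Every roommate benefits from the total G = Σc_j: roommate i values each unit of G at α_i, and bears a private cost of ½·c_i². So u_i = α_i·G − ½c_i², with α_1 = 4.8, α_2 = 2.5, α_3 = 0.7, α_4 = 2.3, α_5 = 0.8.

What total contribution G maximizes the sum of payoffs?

55.5

Planner FOC: ∂(Σu_j)/∂c_i = (Σα_j) − c_i = 0, so c_i^SO = Σα_j = 11.1 for every i; G^SO = 55.5.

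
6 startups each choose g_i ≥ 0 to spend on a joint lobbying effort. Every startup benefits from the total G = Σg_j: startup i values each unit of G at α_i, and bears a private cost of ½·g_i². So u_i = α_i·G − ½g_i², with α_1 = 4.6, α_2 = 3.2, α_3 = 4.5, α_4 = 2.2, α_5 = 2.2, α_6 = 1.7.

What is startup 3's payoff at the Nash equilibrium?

Startup i's FOC: ∂u_i/∂g_i = α_i − g_i = 0, so g_i* = α_i.
NE contributions = (4.6, 3.2, 4.5, 2.2, 2.2, 1.7); G = 18.4.
u_3 = α_3·G − ½·(g_3)² = 4.5·18.4 − ½·4.5² = 72.675.

72.675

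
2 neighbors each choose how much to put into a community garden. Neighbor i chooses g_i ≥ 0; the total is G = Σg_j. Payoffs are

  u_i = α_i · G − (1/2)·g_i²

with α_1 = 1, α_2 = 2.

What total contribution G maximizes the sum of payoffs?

6

Planner FOC: ∂(Σu_j)/∂g_i = (Σα_j) − g_i = 0, so g_i^SO = Σα_j = 3 for every i; G^SO = 6.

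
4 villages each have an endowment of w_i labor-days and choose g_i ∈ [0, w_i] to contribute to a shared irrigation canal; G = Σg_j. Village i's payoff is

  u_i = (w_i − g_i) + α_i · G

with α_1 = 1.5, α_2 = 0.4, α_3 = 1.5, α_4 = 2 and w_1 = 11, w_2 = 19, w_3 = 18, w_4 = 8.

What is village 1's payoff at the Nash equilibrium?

55.5

∂u_i/∂g_i = α_i − 1, so village i contributes w_i if α_i > 1, else 0.
α_i > 1 for i ∈ {1, 3, 4}; NE contributions (11, 0, 18, 8), G = 37.
u_1 = (11 − 11) + 1.5·37 = 55.5.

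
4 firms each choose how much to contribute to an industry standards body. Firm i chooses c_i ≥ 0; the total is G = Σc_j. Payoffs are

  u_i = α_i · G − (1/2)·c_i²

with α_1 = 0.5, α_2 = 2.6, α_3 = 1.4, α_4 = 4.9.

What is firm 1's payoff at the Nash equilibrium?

4.575

Firm i's FOC: ∂u_i/∂c_i = α_i − c_i = 0, so c_i* = α_i.
NE contributions = (0.5, 2.6, 1.4, 4.9); G = 9.4.
u_1 = α_1·G − ½·(c_1)² = 0.5·9.4 − ½·0.5² = 4.575.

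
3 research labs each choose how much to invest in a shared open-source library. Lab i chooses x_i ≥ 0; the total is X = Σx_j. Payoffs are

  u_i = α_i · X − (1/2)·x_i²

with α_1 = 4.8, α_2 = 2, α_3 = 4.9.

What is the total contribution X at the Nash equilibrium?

11.7

Lab i's FOC: ∂u_i/∂x_i = α_i − x_i = 0, so x_i* = α_i.
NE contributions = (4.8, 2, 4.9); X = 11.7.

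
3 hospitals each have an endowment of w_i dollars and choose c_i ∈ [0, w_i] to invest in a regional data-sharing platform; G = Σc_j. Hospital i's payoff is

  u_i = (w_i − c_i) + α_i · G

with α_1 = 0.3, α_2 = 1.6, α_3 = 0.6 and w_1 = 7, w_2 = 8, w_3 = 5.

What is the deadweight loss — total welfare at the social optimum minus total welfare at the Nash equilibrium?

∂u_i/∂c_i = α_i − 1, so hospital i contributes w_i if α_i > 1, else 0.
α_i > 1 for i ∈ {2}; NE contributions (0, 8, 0), G = 8.
W^NE = Σw_i − G^NE + (Σα_i)·G^NE = 20 + 1.5·8 = 32.
Planner: ∂(Σu_j)/∂c_i = Σα_j − 1 = 1.5 > 0, so everyone contributes w_i; G^SO = 20, W^SO = 20 + 1.5·20 = 50.
Deadweight loss = 18.

18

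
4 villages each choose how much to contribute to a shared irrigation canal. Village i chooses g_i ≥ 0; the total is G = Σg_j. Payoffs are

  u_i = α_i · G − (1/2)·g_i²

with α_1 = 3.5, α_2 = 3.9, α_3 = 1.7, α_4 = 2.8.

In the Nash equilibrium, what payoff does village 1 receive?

35.525

Village i's FOC: ∂u_i/∂g_i = α_i − g_i = 0, so g_i* = α_i.
NE contributions = (3.5, 3.9, 1.7, 2.8); G = 11.9.
u_1 = α_1·G − ½·(g_1)² = 3.5·11.9 − ½·3.5² = 35.525.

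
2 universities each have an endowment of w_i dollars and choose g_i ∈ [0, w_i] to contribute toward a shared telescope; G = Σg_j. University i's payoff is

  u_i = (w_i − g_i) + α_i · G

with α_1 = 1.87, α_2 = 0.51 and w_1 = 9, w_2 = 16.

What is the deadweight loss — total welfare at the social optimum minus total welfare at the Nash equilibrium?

22.08

∂u_i/∂g_i = α_i − 1, so university i contributes w_i if α_i > 1, else 0.
α_i > 1 for i ∈ {1}; NE contributions (9, 0), G = 9.
W^NE = Σw_i − G^NE + (Σα_i)·G^NE = 25 + 1.38·9 = 37.42.
Planner: ∂(Σu_j)/∂g_i = Σα_j − 1 = 1.38 > 0, so everyone contributes w_i; G^SO = 25, W^SO = 25 + 1.38·25 = 59.5.
Deadweight loss = 22.08.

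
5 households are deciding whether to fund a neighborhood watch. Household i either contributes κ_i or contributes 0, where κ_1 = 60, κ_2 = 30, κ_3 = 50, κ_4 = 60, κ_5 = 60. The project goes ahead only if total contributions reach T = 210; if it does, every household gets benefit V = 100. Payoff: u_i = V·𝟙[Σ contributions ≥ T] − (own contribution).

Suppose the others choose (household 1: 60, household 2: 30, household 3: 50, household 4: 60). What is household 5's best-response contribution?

Others' total = 200. Contributing 60 brings total to 260 ≥ 210: gain V − κ_5 = 40.
Best response: 60.

60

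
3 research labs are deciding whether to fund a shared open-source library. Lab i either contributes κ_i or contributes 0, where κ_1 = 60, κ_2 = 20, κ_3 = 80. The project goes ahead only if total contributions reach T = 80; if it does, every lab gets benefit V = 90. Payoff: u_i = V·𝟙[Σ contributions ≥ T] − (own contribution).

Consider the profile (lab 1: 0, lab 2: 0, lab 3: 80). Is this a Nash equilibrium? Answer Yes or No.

Yes

Total = 80 ≥ 80: provided.
Lab 1 (pledges 0, payoff 90): pledging 60 → total 140, payoff 30. No gain.
Lab 2 (pledges 0, payoff 90): pledging 20 → total 100, payoff 70. No gain.
Lab 3 (pledges 80, payoff 10): dropping to 0 → total 0, payoff 0. No gain.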